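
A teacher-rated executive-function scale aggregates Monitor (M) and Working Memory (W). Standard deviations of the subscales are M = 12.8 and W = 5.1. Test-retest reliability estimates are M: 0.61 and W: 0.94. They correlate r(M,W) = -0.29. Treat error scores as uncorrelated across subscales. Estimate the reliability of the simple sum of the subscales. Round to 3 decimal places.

0.569

Var(M+W) = 12.8² + 5.1² + 2·[12.8·5.1·(-0.29)] = 189.85 − 37.8624 = 151.988.
Under uncorrelated errors the observed covariances equal the true-score covariances, so only the own-variance terms attenuate.
True-score variance = [12.8²·0.61 + 5.1²·0.94] − 37.8624 = 124.392 − 37.8624 = 86.5294.
Reliability = 86.5294 / 151.988 = 0.569.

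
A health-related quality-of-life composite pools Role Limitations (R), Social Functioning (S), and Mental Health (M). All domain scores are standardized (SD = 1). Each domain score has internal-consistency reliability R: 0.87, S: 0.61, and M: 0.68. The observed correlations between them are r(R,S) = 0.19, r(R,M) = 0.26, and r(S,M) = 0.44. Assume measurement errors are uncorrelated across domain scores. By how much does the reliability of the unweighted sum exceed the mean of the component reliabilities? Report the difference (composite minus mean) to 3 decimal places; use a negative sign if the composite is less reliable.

0.104

Var(sum) = 3 + 1.78 = 4.78; true-score variance = 2.16 + 1.78 = 3.94; composite reliability = 0.8243.
Mean component reliability = 0.7200.
Difference = 0.8243 − 0.7200 = 0.104.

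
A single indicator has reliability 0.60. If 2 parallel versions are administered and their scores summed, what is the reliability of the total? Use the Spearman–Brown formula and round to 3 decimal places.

0.750

ρ_k = kρ / (1 + (k−1)ρ) = 2·0.60 / (1 + 1·0.60) = 1.200 / 1.600 = 0.750.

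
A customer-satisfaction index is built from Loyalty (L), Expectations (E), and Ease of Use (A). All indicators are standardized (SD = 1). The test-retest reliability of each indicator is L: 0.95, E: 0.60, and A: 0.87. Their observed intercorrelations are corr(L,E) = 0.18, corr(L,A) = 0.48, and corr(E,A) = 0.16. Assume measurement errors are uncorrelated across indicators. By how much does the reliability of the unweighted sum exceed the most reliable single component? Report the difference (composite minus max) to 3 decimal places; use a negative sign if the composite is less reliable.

-0.075

Var(sum) = 3 + 1.64 = 4.64; true-score variance = 2.42 + 1.64 = 4.06; composite reliability = 0.8750.
Max component reliability = 0.9500.
Difference = 0.8750 − 0.9500 = -0.075.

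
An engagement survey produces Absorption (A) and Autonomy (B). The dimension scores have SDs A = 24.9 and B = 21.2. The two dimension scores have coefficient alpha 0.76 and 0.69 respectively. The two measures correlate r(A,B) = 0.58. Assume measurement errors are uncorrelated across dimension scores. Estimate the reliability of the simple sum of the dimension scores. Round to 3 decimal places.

Var(A+B) = 24.9² + 21.2² + 2·[24.9·21.2·0.58] = 1069.45 + 612.341 = 1681.79.
Under uncorrelated errors the observed covariances equal the true-score covariances, so only the own-variance terms attenuate.
True-score variance = [24.9²·0.76 + 21.2²·0.69] + 612.341 = 781.321 + 612.341 = 1393.66.
Reliability = 1393.66 / 1681.79 = 0.829.

0.829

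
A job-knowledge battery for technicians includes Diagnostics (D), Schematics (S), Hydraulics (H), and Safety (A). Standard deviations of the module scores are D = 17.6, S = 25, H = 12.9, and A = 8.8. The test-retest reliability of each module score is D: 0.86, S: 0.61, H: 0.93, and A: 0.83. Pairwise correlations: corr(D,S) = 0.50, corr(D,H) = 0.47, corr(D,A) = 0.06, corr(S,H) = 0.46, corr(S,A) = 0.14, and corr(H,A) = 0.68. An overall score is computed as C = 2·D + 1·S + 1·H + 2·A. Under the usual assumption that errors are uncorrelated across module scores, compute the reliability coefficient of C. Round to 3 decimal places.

Var(C) = 2²·17.6² + 25² + 12.9² + 2²·8.8² + 2·[2·17.6·25·0.50 + 2·17.6·12.9·0.47 + 4·17.6·8.8·0.06 + 25·12.9·0.46 + 2·25·8.8·0.14 + 2·12.9·8.8·0.68] = 2340.21 + 2109.85 = 4450.06.
Under uncorrelated errors the observed covariances equal the true-score covariances, so only the own-variance terms attenuate.
True-score variance = [2²·17.6²·0.86 + 25²·0.61 + 12.9²·0.93 + 2²·8.8²·0.83] + 2109.85 = 1858.69 + 2109.85 = 3968.54.
Reliability = 3968.54 / 4450.06 = 0.892.

0.892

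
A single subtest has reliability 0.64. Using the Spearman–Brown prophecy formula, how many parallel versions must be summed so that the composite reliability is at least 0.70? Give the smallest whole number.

2

k ≥ ρ*(1−ρ₁)/(ρ₁(1−ρ*)) = 0.70·0.36 / (0.64·0.30) = 1.312.
Smallest integer k = 2.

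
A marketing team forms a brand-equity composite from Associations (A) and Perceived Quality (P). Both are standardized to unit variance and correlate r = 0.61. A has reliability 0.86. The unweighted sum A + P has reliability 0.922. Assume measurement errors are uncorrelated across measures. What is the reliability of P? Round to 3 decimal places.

0.889

Var(A+P) = 2 + 2·0.61 = 3.220.
True-score variance = ρ_A + ρ_P + 2·0.61, so 0.922 = (0.86 + ρ_P + 1.22) / 3.220.
ρ_P = 0.922·3.220 − 0.86 − 1.22 = 0.889.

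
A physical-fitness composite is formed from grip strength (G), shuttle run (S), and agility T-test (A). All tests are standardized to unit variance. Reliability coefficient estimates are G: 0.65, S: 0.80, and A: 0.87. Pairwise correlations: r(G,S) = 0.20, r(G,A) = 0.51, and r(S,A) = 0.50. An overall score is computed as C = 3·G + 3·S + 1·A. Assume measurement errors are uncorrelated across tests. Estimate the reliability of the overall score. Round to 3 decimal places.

0.823

Var(C) = 3² + 3² + 1 + 2·[9·0.20 + 3·0.51 + 3·0.50] = 19 + 9.66 = 28.66.
Because errors are independent across components, Cov(Tᵢ,Tⱼ) = Cov(Xᵢ,Xⱼ); the off-diagonal part of the true-score variance is the same as above.
True-score variance = [3²·0.65 + 3²·0.80 + 0.87] + 9.66 = 13.92 + 9.66 = 23.58.
Reliability = 23.58 / 28.66 = 0.823.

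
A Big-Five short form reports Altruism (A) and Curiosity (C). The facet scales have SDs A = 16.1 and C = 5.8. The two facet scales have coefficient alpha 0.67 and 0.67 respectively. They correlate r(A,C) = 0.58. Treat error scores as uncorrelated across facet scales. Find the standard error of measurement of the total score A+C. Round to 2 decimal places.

Var(total) = 292.85 + 108.321 = 401.171.
True-score variance = 196.21 + 108.321 = 304.53, so reliability = 0.7591.
Error variance = 401.171 − 304.53 = 96.6405; SEM = √96.6405 = 9.83.

9.83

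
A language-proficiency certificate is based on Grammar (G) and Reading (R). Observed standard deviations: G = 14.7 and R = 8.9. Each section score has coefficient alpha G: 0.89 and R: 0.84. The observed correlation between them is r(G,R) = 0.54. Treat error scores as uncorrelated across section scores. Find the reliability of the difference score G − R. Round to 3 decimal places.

Var(G−R) = 14.7² + 8.9² − 2·14.7·8.9·0.54 = 295.3 − 141.296 = 154.004.
Because errors are independent across components, Cov(Tᵢ,Tⱼ) = Cov(Xᵢ,Xⱼ); the off-diagonal part of the true-score variance is the same as above.
True-score variance = [14.7²·0.89 + 8.9²·0.84] − 141.296 = 258.856 − 141.296 = 117.56.
Reliability = 117.56 / 154.004 = 0.763.

0.763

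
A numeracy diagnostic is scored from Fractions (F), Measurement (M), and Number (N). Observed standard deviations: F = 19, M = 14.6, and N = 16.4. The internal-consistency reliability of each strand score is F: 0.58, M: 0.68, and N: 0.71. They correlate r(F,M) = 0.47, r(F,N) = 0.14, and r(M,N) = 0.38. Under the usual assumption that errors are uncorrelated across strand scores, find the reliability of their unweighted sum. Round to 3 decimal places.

0.783

Var(F+M+N) = 19² + 14.6² + 16.4² + 2·[19·14.6·0.47 + 19·16.4·0.14 + 14.6·16.4·0.38] = 843.12 + 529.978 = 1373.1.
Because errors are independent across components, Cov(Tᵢ,Tⱼ) = Cov(Xᵢ,Xⱼ); the off-diagonal part of the true-score variance is the same as above.
True-score variance = [19²·0.58 + 14.6²·0.68 + 16.4²·0.71] + 529.978 = 545.29 + 529.978 = 1075.27.
Reliability = 1075.27 / 1373.1 = 0.783.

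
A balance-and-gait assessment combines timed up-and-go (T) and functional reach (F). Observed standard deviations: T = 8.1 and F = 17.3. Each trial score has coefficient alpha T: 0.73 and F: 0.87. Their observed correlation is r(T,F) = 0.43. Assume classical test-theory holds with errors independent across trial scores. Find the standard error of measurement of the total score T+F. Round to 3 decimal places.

Var(total) = 364.9 + 120.512 = 485.412.
True-score variance = 308.278 + 120.512 = 428.789, so reliability = 0.8834.
Error variance = 485.412 − 428.789 = 56.6224; SEM = √56.6224 = 7.525.

7.525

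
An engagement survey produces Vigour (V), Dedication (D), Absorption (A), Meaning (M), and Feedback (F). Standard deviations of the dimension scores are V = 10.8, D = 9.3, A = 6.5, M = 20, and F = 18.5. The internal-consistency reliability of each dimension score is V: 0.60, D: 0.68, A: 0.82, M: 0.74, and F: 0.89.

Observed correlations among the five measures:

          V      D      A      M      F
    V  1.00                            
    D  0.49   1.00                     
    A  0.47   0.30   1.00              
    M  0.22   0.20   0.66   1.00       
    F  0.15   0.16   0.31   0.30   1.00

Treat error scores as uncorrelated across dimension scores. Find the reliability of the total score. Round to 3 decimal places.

0.885

Var(V+D+A+M+F) = 10.8² + 9.3² + 6.5² + 20² + 18.5² + 2·[10.8·9.3·0.49 + 10.8·6.5·0.47 + 10.8·20·0.22 + 10.8·18.5·0.15 + 9.3·6.5·0.30 + 9.3·20·0.20 + 9.3·18.5·0.16 + 6.5·20·0.66 + 6.5·18.5·0.31 + 20·18.5·0.30] = 987.63 + 953.28 = 1940.91.
Under uncorrelated errors the observed covariances equal the true-score covariances, so only the own-variance terms attenuate.
True-score variance = [10.8²·0.60 + 9.3²·0.68 + 6.5²·0.82 + 20²·0.74 + 18.5²·0.89] + 953.28 = 764.045 + 953.28 = 1717.32.
Reliability = 1717.32 / 1940.91 = 0.885.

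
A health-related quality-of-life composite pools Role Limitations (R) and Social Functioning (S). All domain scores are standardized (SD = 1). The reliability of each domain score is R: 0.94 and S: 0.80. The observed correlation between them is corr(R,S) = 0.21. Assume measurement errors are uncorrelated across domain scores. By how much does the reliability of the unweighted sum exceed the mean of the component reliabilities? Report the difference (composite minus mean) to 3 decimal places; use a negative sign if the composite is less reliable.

Var(sum) = 2 + 0.42 = 2.42; true-score variance = 1.74 + 0.42 = 2.16; composite reliability = 0.8926.
Mean component reliability = 0.8700.
Difference = 0.8926 − 0.8700 = 0.023.

0.023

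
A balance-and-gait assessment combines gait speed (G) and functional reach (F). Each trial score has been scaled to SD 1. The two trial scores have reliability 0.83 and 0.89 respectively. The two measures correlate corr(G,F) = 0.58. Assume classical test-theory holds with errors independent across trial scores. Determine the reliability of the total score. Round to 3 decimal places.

Var(G+F) = 2 + 2·[0.58] = 2 + 1.16 = 3.16.
With uncorrelated errors the cross-covariances are all true-score covariance, so they carry over unchanged; only the diagonal terms shrink to ρᵢσᵢ².
True-score variance = [0.83 + 0.89] + 1.16 = 1.72 + 1.16 = 2.88.
Reliability = 2.88 / 3.16 = 0.911.

0.911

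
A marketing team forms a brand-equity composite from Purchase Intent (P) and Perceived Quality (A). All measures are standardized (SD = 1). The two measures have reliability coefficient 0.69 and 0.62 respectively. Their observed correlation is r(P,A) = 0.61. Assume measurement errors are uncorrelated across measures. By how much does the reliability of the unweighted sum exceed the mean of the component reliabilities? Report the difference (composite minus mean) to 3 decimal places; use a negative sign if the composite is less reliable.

0.131

Var(sum) = 2 + 1.22 = 3.22; true-score variance = 1.31 + 1.22 = 2.53; composite reliability = 0.7857.
Mean component reliability = 0.6550.
Difference = 0.7857 − 0.6550 = 0.131.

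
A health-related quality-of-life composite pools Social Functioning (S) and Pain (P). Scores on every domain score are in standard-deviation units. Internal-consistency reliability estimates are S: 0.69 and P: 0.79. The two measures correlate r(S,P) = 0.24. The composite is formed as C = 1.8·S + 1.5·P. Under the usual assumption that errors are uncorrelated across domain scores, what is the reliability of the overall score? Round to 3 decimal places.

0.782

Var(C) = 1.8² + 1.5² + 2·[2.7·0.24] = 5.49 + 1.296 = 6.786.
Under uncorrelated errors the observed covariances equal the true-score covariances, so only the own-variance terms attenuate.
True-score variance = [1.8²·0.69 + 1.5²·0.79] + 1.296 = 4.0131 + 1.296 = 5.3091.
Reliability = 5.3091 / 6.786 = 0.782.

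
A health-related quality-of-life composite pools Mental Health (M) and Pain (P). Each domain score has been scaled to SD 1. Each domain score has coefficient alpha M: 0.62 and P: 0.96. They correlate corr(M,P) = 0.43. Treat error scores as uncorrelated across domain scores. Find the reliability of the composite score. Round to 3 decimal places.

Var(M+P) = 2 + 2·[0.43] = 2 + 0.86 = 2.86.
With uncorrelated errors the cross-covariances are all true-score covariance, so they carry over unchanged; only the diagonal terms shrink to ρᵢσᵢ².
True-score variance = [0.62 + 0.96] + 0.86 = 1.58 + 0.86 = 2.44.
Reliability = 2.44 / 2.86 = 0.853.

0.853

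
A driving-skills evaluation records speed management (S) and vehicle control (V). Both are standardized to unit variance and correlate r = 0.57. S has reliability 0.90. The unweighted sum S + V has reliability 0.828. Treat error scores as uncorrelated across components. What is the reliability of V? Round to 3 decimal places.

Var(S+V) = 2 + 2·0.57 = 3.140.
True-score variance = ρ_S + ρ_V + 2·0.57, so 0.828 = (0.90 + ρ_V + 1.14) / 3.140.
ρ_V = 0.828·3.140 − 0.90 − 1.14 = 0.560.

0.560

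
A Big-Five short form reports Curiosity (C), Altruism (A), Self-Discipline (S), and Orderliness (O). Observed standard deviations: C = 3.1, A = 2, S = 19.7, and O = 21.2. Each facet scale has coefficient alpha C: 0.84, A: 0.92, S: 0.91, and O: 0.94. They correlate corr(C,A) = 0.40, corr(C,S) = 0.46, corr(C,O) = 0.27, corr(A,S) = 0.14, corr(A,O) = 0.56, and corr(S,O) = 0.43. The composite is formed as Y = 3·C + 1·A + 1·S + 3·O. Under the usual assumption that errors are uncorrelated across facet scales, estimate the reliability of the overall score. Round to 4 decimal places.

Var(Y) = 3²·3.1² + 2² + 19.7² + 3²·21.2² + 2·[3·3.1·2·0.40 + 3·3.1·19.7·0.46 + 9·3.1·21.2·0.27 + 2·19.7·0.14 + 3·2·21.2·0.56 + 3·19.7·21.2·0.43] = 4523.54 + 1733.84 = 6257.38.
With uncorrelated errors the cross-covariances are all true-score covariance, so they carry over unchanged; only the diagonal terms shrink to ρᵢσᵢ².
True-score variance = [3²·3.1²·0.84 + 2²·0.92 + 19.7²·0.91 + 3²·21.2²·0.94] + 1733.84 = 4231.76 + 1733.84 = 5965.6.
Reliability = 5965.6 / 6257.38 = 0.9534.

0.9534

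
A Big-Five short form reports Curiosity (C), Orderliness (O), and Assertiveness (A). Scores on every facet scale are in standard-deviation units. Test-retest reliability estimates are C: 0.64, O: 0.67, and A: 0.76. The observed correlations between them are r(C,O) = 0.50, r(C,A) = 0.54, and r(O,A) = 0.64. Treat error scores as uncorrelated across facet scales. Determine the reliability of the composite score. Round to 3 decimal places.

Var(C+O+A) = 3 + 2·[0.50 + 0.54 + 0.64] = 3 + 3.36 = 6.36.
Because errors are independent across components, Cov(Tᵢ,Tⱼ) = Cov(Xᵢ,Xⱼ); the off-diagonal part of the true-score variance is the same as above.
True-score variance = [0.64 + 0.67 + 0.76] + 3.36 = 2.07 + 3.36 = 5.43.
Reliability = 5.43 / 6.36 = 0.854.

0.854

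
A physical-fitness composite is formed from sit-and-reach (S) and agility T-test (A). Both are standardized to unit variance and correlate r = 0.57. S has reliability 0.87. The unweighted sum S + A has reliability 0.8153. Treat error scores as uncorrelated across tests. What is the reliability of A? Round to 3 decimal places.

0.550

Var(S+A) = 2 + 2·0.57 = 3.140.
True-score variance = ρ_S + ρ_A + 2·0.57, so 0.8153 = (0.87 + ρ_A + 1.14) / 3.140.
ρ_A = 0.8153·3.140 − 0.87 − 1.14 = 0.550.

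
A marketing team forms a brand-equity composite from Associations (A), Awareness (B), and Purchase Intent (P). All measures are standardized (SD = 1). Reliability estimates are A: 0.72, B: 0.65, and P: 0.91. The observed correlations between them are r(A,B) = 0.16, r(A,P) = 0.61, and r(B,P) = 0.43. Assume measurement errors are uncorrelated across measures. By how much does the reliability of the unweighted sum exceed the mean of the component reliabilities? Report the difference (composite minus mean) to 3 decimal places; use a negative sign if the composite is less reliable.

Var(sum) = 3 + 2.4 = 5.4; true-score variance = 2.28 + 2.4 = 4.68; composite reliability = 0.8667.
Mean component reliability = 0.7600.
Difference = 0.8667 − 0.7600 = 0.107.

0.107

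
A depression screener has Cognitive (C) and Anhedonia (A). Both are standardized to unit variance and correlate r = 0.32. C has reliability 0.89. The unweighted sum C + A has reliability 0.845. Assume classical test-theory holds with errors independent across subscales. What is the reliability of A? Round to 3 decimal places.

0.701

Var(C+A) = 2 + 2·0.32 = 2.640.
True-score variance = ρ_C + ρ_A + 2·0.32, so 0.845 = (0.89 + ρ_A + 0.64) / 2.640.
ρ_A = 0.845·2.640 − 0.89 − 0.64 = 0.701.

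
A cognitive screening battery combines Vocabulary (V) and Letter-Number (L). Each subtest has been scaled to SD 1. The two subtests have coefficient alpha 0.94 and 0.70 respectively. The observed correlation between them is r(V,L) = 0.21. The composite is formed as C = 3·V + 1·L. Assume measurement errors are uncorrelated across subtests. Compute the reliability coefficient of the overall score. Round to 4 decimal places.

Var(C) = 3² + 1 + 2·[3·0.21] = 10 + 1.26 = 11.26.
Because errors are independent across components, Cov(Tᵢ,Tⱼ) = Cov(Xᵢ,Xⱼ); the off-diagonal part of the true-score variance is the same as above.
True-score variance = [3²·0.94 + 0.70] + 1.26 = 9.16 + 1.26 = 10.42.
Reliability = 10.42 / 11.26 = 0.9254.

0.9254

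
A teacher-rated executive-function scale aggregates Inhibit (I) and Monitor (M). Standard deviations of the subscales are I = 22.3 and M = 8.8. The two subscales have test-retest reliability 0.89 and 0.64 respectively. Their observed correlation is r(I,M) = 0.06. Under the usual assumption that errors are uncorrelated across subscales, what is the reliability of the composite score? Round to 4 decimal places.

Var(I+M) = 22.3² + 8.8² + 2·[22.3·8.8·0.06] = 574.73 + 23.5488 = 598.279.
Under uncorrelated errors the observed covariances equal the true-score covariances, so only the own-variance terms attenuate.
True-score variance = [22.3²·0.89 + 8.8²·0.64] + 23.5488 = 492.15 + 23.5488 = 515.698.
Reliability = 515.698 / 598.279 = 0.8620.

0.8620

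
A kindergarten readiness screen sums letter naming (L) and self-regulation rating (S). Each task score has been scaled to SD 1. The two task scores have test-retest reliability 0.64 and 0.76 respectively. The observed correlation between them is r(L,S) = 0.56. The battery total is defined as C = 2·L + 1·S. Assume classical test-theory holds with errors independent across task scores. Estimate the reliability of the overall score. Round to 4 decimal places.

Var(C) = 2² + 1 + 2·[2·0.56] = 5 + 2.24 = 7.24.
Under uncorrelated errors the observed covariances equal the true-score covariances, so only the own-variance terms attenuate.
True-score variance = [2²·0.64 + 0.76] + 2.24 = 3.32 + 2.24 = 5.56.
Reliability = 5.56 / 7.24 = 0.7680.

0.7680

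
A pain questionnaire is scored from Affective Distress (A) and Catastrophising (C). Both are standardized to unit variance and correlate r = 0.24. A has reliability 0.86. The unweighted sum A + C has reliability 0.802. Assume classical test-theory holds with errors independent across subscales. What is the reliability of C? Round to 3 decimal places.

Var(A+C) = 2 + 2·0.24 = 2.480.
True-score variance = ρ_A + ρ_C + 2·0.24, so 0.802 = (0.86 + ρ_C + 0.48) / 2.480.
ρ_C = 0.802·2.480 − 0.86 − 0.48 = 0.649.

0.649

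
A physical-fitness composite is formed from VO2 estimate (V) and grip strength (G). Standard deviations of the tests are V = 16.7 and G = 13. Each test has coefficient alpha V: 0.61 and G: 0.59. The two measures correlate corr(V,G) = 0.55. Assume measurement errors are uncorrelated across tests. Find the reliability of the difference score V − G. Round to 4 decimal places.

Var(V−G) = 16.7² + 13² − 2·16.7·13·0.55 = 447.89 − 238.81 = 209.08.
Because errors are independent across components, Cov(Tᵢ,Tⱼ) = Cov(Xᵢ,Xⱼ); the off-diagonal part of the true-score variance is the same as above.
True-score variance = [16.7²·0.61 + 13²·0.59] − 238.81 = 269.833 − 238.81 = 31.0229.
Reliability = 31.0229 / 209.08 = 0.1484.

0.1484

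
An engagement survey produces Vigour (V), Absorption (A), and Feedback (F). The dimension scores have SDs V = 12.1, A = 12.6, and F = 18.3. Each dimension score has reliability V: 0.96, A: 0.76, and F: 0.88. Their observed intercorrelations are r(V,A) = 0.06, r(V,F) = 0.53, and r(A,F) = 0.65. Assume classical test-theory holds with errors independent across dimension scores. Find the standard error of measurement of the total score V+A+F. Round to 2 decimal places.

9.17

Var(total) = 640.06 + 552.765 = 1192.83.
True-score variance = 555.914 + 552.765 = 1108.68, so reliability = 0.9295.
Error variance = 1192.83 − 1108.68 = 84.1456; SEM = √84.1456 = 9.17.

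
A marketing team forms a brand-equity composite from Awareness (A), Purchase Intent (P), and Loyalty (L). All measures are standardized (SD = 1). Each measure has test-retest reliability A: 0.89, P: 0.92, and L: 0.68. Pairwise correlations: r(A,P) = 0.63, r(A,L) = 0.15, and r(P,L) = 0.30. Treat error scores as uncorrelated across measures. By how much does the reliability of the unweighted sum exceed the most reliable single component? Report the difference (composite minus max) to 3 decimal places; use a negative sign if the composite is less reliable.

Var(sum) = 3 + 2.16 = 5.16; true-score variance = 2.49 + 2.16 = 4.65; composite reliability = 0.9012.
Max component reliability = 0.9200.
Difference = 0.9012 − 0.9200 = -0.019.

-0.019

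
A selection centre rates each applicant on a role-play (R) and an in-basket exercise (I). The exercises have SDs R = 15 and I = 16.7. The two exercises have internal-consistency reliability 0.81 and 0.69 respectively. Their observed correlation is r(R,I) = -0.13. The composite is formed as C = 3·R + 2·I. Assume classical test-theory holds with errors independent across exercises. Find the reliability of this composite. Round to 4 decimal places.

0.7343

Var(C) = 3²·15² + 2²·16.7² + 2·[6·15·16.7·(-0.13)] = 3140.56 − 390.78 = 2749.78.
Under uncorrelated errors the observed covariances equal the true-score covariances, so only the own-variance terms attenuate.
True-score variance = [3²·15²·0.81 + 2²·16.7²·0.69] − 390.78 = 2409.99 − 390.78 = 2019.21.
Reliability = 2019.21 / 2749.78 = 0.7343.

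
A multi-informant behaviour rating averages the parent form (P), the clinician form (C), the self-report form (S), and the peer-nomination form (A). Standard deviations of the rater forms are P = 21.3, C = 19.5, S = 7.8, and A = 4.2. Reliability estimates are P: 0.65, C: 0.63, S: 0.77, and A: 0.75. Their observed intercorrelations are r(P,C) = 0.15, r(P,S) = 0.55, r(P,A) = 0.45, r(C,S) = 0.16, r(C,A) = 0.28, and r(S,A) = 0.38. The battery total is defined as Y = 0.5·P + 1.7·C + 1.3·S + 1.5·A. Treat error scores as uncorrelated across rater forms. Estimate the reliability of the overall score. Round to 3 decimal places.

Var(Y) = 0.5²·21.3² + 1.7²·19.5² + 1.3²·7.8² + 1.5²·4.2² + 2·[0.85·21.3·19.5·0.15 + 0.65·21.3·7.8·0.55 + 0.75·21.3·4.2·0.45 + 2.21·19.5·7.8·0.16 + 2.55·19.5·4.2·0.28 + 1.95·7.8·4.2·0.38] = 1354.85 + 558.158 = 1913.01.
Because errors are independent across components, Cov(Tᵢ,Tⱼ) = Cov(Xᵢ,Xⱼ); the off-diagonal part of the true-score variance is the same as above.
True-score variance = [0.5²·21.3²·0.65 + 1.7²·19.5²·0.63 + 1.3²·7.8²·0.77 + 1.5²·4.2²·0.75] + 558.158 = 874.984 + 558.158 = 1433.14.
Reliability = 1433.14 / 1913.01 = 0.749.

0.749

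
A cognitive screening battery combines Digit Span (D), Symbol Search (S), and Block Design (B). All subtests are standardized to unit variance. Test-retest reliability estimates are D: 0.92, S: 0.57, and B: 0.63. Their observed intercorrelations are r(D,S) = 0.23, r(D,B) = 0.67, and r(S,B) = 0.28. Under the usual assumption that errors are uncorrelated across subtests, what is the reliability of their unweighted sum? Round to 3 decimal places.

0.836

Var(D+S+B) = 3 + 2·[0.23 + 0.67 + 0.28] = 3 + 2.36 = 5.36.
Because errors are independent across components, Cov(Tᵢ,Tⱼ) = Cov(Xᵢ,Xⱼ); the off-diagonal part of the true-score variance is the same as above.
True-score variance = [0.92 + 0.57 + 0.63] + 2.36 = 2.12 + 2.36 = 4.48.
Reliability = 4.48 / 5.36 = 0.836.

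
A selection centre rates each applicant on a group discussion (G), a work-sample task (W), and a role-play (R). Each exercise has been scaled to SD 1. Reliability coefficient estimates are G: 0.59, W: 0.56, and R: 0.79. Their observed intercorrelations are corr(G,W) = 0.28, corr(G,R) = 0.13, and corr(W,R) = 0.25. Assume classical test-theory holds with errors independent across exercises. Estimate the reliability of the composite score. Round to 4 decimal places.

0.7546

Var(G+W+R) = 3 + 2·[0.28 + 0.13 + 0.25] = 3 + 1.32 = 4.32.
With uncorrelated errors the cross-covariances are all true-score covariance, so they carry over unchanged; only the diagonal terms shrink to ρᵢσᵢ².
True-score variance = [0.59 + 0.56 + 0.79] + 1.32 = 1.94 + 1.32 = 3.26.
Reliability = 3.26 / 4.32 = 0.7546.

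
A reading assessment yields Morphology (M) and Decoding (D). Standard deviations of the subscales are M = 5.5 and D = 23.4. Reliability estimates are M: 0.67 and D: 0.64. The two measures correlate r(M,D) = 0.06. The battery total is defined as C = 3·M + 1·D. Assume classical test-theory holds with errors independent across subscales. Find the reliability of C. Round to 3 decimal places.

0.669

Var(C) = 3²·5.5² + 23.4² + 2·[3·5.5·23.4·0.06] = 819.81 + 46.332 = 866.142.
Because errors are independent across components, Cov(Tᵢ,Tⱼ) = Cov(Xᵢ,Xⱼ); the off-diagonal part of the true-score variance is the same as above.
True-score variance = [3²·5.5²·0.67 + 23.4²·0.64] + 46.332 = 532.846 + 46.332 = 579.178.
Reliability = 579.178 / 866.142 = 0.669.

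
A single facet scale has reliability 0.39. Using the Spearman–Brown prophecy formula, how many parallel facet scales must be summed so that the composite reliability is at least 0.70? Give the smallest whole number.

4

k ≥ ρ*(1−ρ₁)/(ρ₁(1−ρ*)) = 0.70·0.61 / (0.39·0.30) = 3.650.
Smallest integer k = 4.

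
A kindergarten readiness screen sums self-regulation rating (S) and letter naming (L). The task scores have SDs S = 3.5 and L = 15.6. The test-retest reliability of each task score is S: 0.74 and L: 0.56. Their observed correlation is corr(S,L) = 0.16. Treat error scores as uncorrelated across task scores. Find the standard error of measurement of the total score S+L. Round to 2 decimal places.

Var(total) = 255.61 + 17.472 = 273.082.
True-score variance = 145.347 + 17.472 = 162.819, so reliability = 0.5962.
Error variance = 273.082 − 162.819 = 110.263; SEM = √110.263 = 10.50.

10.50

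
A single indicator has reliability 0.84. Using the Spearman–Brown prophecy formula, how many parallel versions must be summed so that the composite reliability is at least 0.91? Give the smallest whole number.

k ≥ ρ*(1−ρ₁)/(ρ₁(1−ρ*)) = 0.91·0.16 / (0.84·0.09) = 1.926.
Smallest integer k = 2.

2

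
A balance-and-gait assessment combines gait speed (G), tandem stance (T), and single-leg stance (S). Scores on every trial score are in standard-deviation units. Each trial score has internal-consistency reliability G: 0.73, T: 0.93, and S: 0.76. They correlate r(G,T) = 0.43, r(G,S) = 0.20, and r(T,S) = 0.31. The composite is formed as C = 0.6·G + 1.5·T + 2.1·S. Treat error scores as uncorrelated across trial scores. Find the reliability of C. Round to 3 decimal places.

0.872

Var(C) = 0.6² + 1.5² + 2.1² + 2·[0.9·0.43 + 1.26·0.20 + 3.15·0.31] = 7.02 + 3.231 = 10.251.
Because errors are independent across components, Cov(Tᵢ,Tⱼ) = Cov(Xᵢ,Xⱼ); the off-diagonal part of the true-score variance is the same as above.
True-score variance = [0.6²·0.73 + 1.5²·0.93 + 2.1²·0.76] + 3.231 = 5.7069 + 3.231 = 8.9379.
Reliability = 8.9379 / 10.251 = 0.872.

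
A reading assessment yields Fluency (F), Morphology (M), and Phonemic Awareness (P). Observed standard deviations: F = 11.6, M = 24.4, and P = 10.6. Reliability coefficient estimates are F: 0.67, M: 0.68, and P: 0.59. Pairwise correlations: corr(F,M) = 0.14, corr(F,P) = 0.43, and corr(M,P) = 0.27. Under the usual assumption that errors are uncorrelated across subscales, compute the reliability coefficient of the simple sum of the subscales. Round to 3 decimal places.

0.759

Var(F+M+P) = 11.6² + 24.4² + 10.6² + 2·[11.6·24.4·0.14 + 11.6·10.6·0.43 + 24.4·10.6·0.27] = 842.28 + 324.662 = 1166.94.
With uncorrelated errors the cross-covariances are all true-score covariance, so they carry over unchanged; only the diagonal terms shrink to ρᵢσᵢ².
True-score variance = [11.6²·0.67 + 24.4²·0.68 + 10.6²·0.59] + 324.662 = 561.292 + 324.662 = 885.955.
Reliability = 885.955 / 1166.94 = 0.759.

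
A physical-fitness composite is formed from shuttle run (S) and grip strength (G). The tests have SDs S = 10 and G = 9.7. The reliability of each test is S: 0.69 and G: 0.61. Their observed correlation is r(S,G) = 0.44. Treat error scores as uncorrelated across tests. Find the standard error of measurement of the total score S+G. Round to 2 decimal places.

8.23

Var(total) = 194.09 + 85.36 = 279.45.
True-score variance = 126.395 + 85.36 = 211.755, so reliability = 0.7578.
Error variance = 279.45 − 211.755 = 67.6951; SEM = √67.6951 = 8.23.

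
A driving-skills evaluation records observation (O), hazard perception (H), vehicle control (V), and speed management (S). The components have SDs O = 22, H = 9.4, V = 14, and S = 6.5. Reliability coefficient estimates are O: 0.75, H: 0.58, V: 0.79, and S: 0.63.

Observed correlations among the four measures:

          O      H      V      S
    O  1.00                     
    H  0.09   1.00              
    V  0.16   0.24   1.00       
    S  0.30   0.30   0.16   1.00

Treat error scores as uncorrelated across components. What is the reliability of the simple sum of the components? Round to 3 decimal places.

Var(O+H+V+S) = 22² + 9.4² + 14² + 6.5² + 2·[22·9.4·0.09 + 22·14·0.16 + 22·6.5·0.30 + 9.4·14·0.24 + 9.4·6.5·0.30 + 14·6.5·0.16] = 810.61 + 350.532 = 1161.14.
Because errors are independent across components, Cov(Tᵢ,Tⱼ) = Cov(Xᵢ,Xⱼ); the off-diagonal part of the true-score variance is the same as above.
True-score variance = [22²·0.75 + 9.4²·0.58 + 14²·0.79 + 6.5²·0.63] + 350.532 = 595.706 + 350.532 = 946.238.
Reliability = 946.238 / 1161.14 = 0.815.

0.815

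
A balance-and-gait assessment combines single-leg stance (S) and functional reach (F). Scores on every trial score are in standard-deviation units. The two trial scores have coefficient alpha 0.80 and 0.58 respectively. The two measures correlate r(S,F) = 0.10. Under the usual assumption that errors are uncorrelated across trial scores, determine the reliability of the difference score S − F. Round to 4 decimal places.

0.6556

Var(S−F) = 1 + 1 − 2·0.10 = 2 − 0.2 = 1.8.
With uncorrelated errors the cross-covariances are all true-score covariance, so they carry over unchanged; only the diagonal terms shrink to ρᵢσᵢ².
True-score variance = [0.80 + 0.58] − 0.2 = 1.38 − 0.2 = 1.18.
Reliability = 1.18 / 1.8 = 0.6556.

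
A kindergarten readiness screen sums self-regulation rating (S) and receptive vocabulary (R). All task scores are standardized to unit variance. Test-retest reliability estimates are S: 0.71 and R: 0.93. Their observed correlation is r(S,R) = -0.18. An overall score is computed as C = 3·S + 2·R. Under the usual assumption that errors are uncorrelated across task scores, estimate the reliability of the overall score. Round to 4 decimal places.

0.7334

Var(C) = 3² + 2² + 2·[6·(-0.18)] = 13 − 2.16 = 10.84.
Under uncorrelated errors the observed covariances equal the true-score covariances, so only the own-variance terms attenuate.
True-score variance = [3²·0.71 + 2²·0.93] − 2.16 = 10.11 − 2.16 = 7.95.
Reliability = 7.95 / 10.84 = 0.7334.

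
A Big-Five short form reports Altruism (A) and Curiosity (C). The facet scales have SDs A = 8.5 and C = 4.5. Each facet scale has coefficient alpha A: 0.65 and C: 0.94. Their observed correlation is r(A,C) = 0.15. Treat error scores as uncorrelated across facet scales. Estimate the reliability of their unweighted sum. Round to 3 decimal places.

0.745

Var(A+C) = 8.5² + 4.5² + 2·[8.5·4.5·0.15] = 92.5 + 11.475 = 103.975.
Under uncorrelated errors the observed covariances equal the true-score covariances, so only the own-variance terms attenuate.
True-score variance = [8.5²·0.65 + 4.5²·0.94] + 11.475 = 65.9975 + 11.475 = 77.4725.
Reliability = 77.4725 / 103.975 = 0.745.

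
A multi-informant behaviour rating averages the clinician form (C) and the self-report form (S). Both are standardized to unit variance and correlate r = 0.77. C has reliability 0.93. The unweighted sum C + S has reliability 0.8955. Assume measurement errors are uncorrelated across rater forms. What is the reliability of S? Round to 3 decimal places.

0.700

Var(C+S) = 2 + 2·0.77 = 3.540.
True-score variance = ρ_C + ρ_S + 2·0.77, so 0.8955 = (0.93 + ρ_S + 1.54) / 3.540.
ρ_S = 0.8955·3.540 − 0.93 − 1.54 = 0.700.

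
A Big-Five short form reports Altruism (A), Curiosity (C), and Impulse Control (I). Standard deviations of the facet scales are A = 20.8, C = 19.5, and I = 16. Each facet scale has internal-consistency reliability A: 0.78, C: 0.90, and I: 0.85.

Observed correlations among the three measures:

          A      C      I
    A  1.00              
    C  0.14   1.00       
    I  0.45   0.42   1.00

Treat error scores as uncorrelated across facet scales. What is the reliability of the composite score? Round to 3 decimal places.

Var(A+C+I) = 20.8² + 19.5² + 16² + 2·[20.8·19.5·0.14 + 20.8·16·0.45 + 19.5·16·0.42] = 1068.89 + 675.168 = 1744.06.
Because errors are independent across components, Cov(Tᵢ,Tⱼ) = Cov(Xᵢ,Xⱼ); the off-diagonal part of the true-score variance is the same as above.
True-score variance = [20.8²·0.78 + 19.5²·0.90 + 16²·0.85] + 675.168 = 897.284 + 675.168 = 1572.45.
Reliability = 1572.45 / 1744.06 = 0.902.

0.902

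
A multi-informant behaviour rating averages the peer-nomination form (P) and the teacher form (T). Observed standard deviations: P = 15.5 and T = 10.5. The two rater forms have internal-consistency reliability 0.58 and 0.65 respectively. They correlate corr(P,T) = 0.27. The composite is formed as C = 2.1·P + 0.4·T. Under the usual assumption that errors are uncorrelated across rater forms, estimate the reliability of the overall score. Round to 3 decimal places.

Var(C) = 2.1²·15.5² + 0.4²·10.5² + 2·[0.84·15.5·10.5·0.27] = 1077.14 + 73.8234 = 1150.97.
With uncorrelated errors the cross-covariances are all true-score covariance, so they carry over unchanged; only the diagonal terms shrink to ρᵢσᵢ².
True-score variance = [2.1²·15.5²·0.58 + 0.4²·10.5²·0.65] + 73.8234 = 625.977 + 73.8234 = 699.801.
Reliability = 699.801 / 1150.97 = 0.608.

0.608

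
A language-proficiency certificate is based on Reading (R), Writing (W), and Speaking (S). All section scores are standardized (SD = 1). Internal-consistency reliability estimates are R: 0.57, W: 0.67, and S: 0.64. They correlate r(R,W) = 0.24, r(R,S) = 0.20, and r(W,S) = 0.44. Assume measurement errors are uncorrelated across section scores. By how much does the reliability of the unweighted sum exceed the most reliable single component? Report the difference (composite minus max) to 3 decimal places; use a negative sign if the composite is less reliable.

0.095

Var(sum) = 3 + 1.76 = 4.76; true-score variance = 1.88 + 1.76 = 3.64; composite reliability = 0.7647.
Max component reliability = 0.6700.
Difference = 0.7647 − 0.6700 = 0.095.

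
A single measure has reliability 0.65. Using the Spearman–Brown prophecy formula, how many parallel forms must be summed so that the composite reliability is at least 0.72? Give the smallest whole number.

k ≥ ρ*(1−ρ₁)/(ρ₁(1−ρ*)) = 0.72·0.35 / (0.65·0.28) = 1.385.
Smallest integer k = 2.

2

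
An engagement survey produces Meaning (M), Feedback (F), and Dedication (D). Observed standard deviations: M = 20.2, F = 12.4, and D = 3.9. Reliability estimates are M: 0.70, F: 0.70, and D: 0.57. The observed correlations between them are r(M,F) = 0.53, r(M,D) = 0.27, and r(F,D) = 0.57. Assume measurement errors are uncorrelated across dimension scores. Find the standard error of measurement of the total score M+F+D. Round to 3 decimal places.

13.232

Var(total) = 577.01 + 363.18 = 940.19.
True-score variance = 401.93 + 363.18 = 765.11, so reliability = 0.8138.
Error variance = 940.19 − 765.11 = 175.08; SEM = √175.08 = 13.232.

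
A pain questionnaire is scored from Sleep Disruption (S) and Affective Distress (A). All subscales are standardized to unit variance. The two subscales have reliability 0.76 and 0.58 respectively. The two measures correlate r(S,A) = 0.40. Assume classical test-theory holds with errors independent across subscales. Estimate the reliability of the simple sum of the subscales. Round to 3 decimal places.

0.764

Var(S+A) = 2 + 2·[0.40] = 2 + 0.8 = 2.8.
With uncorrelated errors the cross-covariances are all true-score covariance, so they carry over unchanged; only the diagonal terms shrink to ρᵢσᵢ².
True-score variance = [0.76 + 0.58] + 0.8 = 1.34 + 0.8 = 2.14.
Reliability = 2.14 / 2.8 = 0.764.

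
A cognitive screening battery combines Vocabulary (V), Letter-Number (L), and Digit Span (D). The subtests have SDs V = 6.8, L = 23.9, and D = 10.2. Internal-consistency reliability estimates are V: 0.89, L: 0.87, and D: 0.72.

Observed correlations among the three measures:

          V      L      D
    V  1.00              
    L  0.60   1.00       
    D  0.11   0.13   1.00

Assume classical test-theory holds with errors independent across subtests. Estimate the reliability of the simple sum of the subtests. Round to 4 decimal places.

0.8910

Var(V+L+D) = 6.8² + 23.9² + 10.2² + 2·[6.8·23.9·0.60 + 6.8·10.2·0.11 + 23.9·10.2·0.13] = 721.49 + 273.666 = 995.156.
With uncorrelated errors the cross-covariances are all true-score covariance, so they carry over unchanged; only the diagonal terms shrink to ρᵢσᵢ².
True-score variance = [6.8²·0.89 + 23.9²·0.87 + 10.2²·0.72] + 273.666 = 613.015 + 273.666 = 886.681.
Reliability = 886.681 / 995.156 = 0.8910.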